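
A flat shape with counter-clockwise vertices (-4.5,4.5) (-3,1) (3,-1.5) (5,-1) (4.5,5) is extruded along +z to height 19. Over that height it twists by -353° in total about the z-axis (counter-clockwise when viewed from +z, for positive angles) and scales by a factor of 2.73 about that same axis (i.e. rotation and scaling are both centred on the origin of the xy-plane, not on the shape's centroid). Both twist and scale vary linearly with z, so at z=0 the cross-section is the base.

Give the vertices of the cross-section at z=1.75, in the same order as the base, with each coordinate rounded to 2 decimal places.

Cross-section at z=1.75: (-1.60,7.20) (-2.31,2.85) (2.00,-3.34) (4.27,-4.09) (7.52,2.08)

t = z/height = 1.75/19 = 0.0921053
s = 1 + (scale-1)·z/height = 1 + (2.73-1)·1.75/19 = 1.159342
θ = twist·z/height = -353°·1.75/19 = -32.5132° = -0.567462 rad
cos θ = 0.843268, sin θ = -0.537493 (intermediates below are computed at full precision and shown rounded to 5 d.p.)
v1: (-4.5,4.5) → rotate → (-1.37599,6.21343) → ×s → (-1.59524,7.20349) → (-1.60,7.20)
v2: (-3,1) → rotate → (-1.99231,2.45575) → ×s → (-2.30977,2.84705) → (-2.31,2.85)
v3: (3,-1.5) → rotate → (1.72356,-2.87738) → ×s → (1.99820,-3.33587) → (2.00,-3.34)
v4: (5,-1) → rotate → (3.67885,-3.53073) → ×s → (4.26504,-4.09333) → (4.27,-4.09)
v5: (4.5,5) → rotate → (6.48217,1.79762) → ×s → (7.51506,2.08406) → (7.52,2.08)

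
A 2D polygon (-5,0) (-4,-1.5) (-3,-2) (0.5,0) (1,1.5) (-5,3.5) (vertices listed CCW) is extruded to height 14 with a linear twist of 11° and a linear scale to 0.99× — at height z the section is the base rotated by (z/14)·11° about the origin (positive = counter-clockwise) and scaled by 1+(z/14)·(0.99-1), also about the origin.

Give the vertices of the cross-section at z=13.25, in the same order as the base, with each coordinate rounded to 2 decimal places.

t = z/height = 13.25/14 = 0.946429
s = 1 + (scale-1)·z/height = 1 + (0.99-1)·13.25/14 = 0.990536
θ = twist·z/height = 11°·13.25/14 = 10.4107° = 0.181701 rad
cos θ = 0.983538, sin θ = 0.180703 (intermediates below are computed at full precision and shown rounded to 5 d.p.)
v1: (-5,0) → rotate → (-4.91769,-0.90352) → ×s → (-4.87115,-0.89496) → (-4.87,-0.89)
v2: (-4,-1.5) → rotate → (-3.66310,-2.19812) → ×s → (-3.62843,-2.17732) → (-3.63,-2.18)
v3: (-3,-2) → rotate → (-2.58921,-2.50918) → ×s → (-2.56470,-2.48544) → (-2.56,-2.49)
v4: (0.5,0) → rotate → (0.49177,0.09035) → ×s → (0.48711,0.08950) → (0.49,0.09)
v5: (1,1.5) → rotate → (0.71248,1.65601) → ×s → (0.70574,1.64034) → (0.71,1.64)
v6: (-5,3.5) → rotate → (-5.55015,2.53887) → ×s → (-5.49762,2.51484) → (-5.50,2.51)

Cross-section at z=13.25: (-4.87,-0.89) (-3.63,-2.18) (-2.56,-2.49) (0.49,0.09) (0.71,1.64) (-5.50,2.51)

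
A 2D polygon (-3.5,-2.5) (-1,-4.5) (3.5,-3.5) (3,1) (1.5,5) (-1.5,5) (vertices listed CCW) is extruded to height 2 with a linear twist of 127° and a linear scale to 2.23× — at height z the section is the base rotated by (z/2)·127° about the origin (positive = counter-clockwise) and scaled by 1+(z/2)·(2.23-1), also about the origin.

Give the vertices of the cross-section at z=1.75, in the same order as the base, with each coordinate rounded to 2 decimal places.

t = z/height = 1.75/2 = 0.875
s = 1 + (scale-1)·z/height = 1 + (2.23-1)·1.75/2 = 2.076250
θ = twist·z/height = 127°·1.75/2 = 111.1250° = 1.939497 rad
cos θ = -0.360404, sin θ = 0.932796 (intermediates below are computed at full precision and shown rounded to 5 d.p.)
v1: (-3.5,-2.5) → rotate → (3.59340,-2.36378) → ×s → (7.46081,-4.90779) → (7.46,-4.91)
v2: (-1,-4.5) → rotate → (4.55799,0.68902) → ×s → (9.46352,1.43058) → (9.46,1.43)
v3: (3.5,-3.5) → rotate → (2.00337,4.52620) → ×s → (4.15950,9.39752) → (4.16,9.40)
v4: (3,1) → rotate → (-2.01401,2.43799) → ×s → (-4.18158,5.06187) → (-4.18,5.06)
v5: (1.5,5) → rotate → (-5.20459,-0.40282) → ×s → (-10.80603,-0.83636) → (-10.81,-0.84)
v6: (-1.5,5) → rotate → (-4.12338,-3.20121) → ×s → (-8.56116,-6.64652) → (-8.56,-6.65)

Cross-section at z=1.75: (7.46,-4.91) (9.46,1.43) (4.16,9.40) (-4.18,5.06) (-10.81,-0.84) (-8.56,-6.65)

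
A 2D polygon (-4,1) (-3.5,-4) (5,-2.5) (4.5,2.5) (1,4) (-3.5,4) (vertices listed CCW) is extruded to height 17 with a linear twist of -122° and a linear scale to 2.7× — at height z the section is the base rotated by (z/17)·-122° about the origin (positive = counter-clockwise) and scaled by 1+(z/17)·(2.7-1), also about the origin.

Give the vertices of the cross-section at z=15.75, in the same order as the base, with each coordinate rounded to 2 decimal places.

t = z/height = 15.75/17 = 0.926471
s = 1 + (scale-1)·z/height = 1 + (2.7-1)·15.75/17 = 2.575000
θ = twist·z/height = -122°·15.75/17 = -113.0294° = -1.972735 rad
cos θ = -0.391204, sin θ = -0.920304 (intermediates below are computed at full precision and shown rounded to 5 d.p.)
v1: (-4,1) → rotate → (2.48512,3.29001) → ×s → (6.39918,8.47178) → (6.40,8.47)
v2: (-3.5,-4) → rotate → (-2.31200,4.78588) → ×s → (-5.95341,12.32364) → (-5.95,12.32)
v3: (5,-2.5) → rotate → (-4.25678,-3.62351) → ×s → (-10.96120,-9.33054) → (-10.96,-9.33)
v4: (4.5,2.5) → rotate → (0.54034,-5.11938) → ×s → (1.39139,-13.18240) → (1.39,-13.18)
v5: (1,4) → rotate → (3.29001,-2.48512) → ×s → (8.47178,-6.39918) → (8.47,-6.40)
v6: (-3.5,4) → rotate → (5.05043,1.65625) → ×s → (13.00486,4.26484) → (13.00,4.26)

Cross-section at z=15.75: (6.40,8.47) (-5.95,12.32) (-10.96,-9.33) (1.39,-13.18) (8.47,-6.40) (13.00,4.26)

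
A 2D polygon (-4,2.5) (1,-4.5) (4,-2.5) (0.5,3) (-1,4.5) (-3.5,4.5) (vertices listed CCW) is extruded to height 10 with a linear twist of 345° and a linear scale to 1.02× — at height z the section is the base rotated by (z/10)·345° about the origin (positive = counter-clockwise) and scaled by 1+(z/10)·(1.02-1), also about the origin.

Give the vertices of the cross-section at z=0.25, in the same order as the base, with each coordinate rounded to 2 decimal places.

t = z/height = 0.25/10 = 0.025
s = 1 + (scale-1)·z/height = 1 + (1.02-1)·0.25/10 = 1.000500
θ = twist·z/height = 345°·0.25/10 = 8.6250° = 0.150535 rad
cos θ = 0.988691, sin θ = 0.149967 (intermediates below are computed at full precision and shown rounded to 5 d.p.)
v1: (-4,2.5) → rotate → (-4.32968,1.87186) → ×s → (-4.33185,1.87280) → (-4.33,1.87)
v2: (1,-4.5) → rotate → (1.66354,-4.29914) → ×s → (1.66437,-4.30129) → (1.66,-4.30)
v3: (4,-2.5) → rotate → (4.32968,-1.87186) → ×s → (4.33185,-1.87280) → (4.33,-1.87)
v4: (0.5,3) → rotate → (0.04445,3.04106) → ×s → (0.04447,3.04258) → (0.04,3.04)
v5: (-1,4.5) → rotate → (-1.66354,4.29914) → ×s → (-1.66437,4.30129) → (-1.66,4.30)
v6: (-3.5,4.5) → rotate → (-4.13527,3.92423) → ×s → (-4.13734,3.92619) → (-4.14,3.93)

Cross-section at z=0.25: (-4.33,1.87) (1.66,-4.30) (4.33,-1.87) (0.04,3.04) (-1.66,4.30) (-4.14,3.93)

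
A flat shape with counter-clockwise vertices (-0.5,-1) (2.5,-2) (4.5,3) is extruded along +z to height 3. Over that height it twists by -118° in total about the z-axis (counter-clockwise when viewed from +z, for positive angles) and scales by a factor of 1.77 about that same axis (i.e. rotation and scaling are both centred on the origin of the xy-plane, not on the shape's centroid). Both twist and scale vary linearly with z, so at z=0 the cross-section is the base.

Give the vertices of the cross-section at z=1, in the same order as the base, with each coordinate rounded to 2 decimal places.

Cross-section at z=1: (-1.28,-0.57) (0.84,-3.94) (6.76,-0.67)

t = z/height = 1/3 = 0.333333
s = 1 + (scale-1)·z/height = 1 + (1.77-1)·1/3 = 1.256667
θ = twist·z/height = -118°·1/3 = -39.3333° = -0.686496 rad
cos θ = 0.773472, sin θ = -0.633831 (intermediates below are computed at full precision and shown rounded to 5 d.p.)
v1: (-0.5,-1) → rotate → (-1.02057,-0.45656) → ×s → (-1.28251,-0.57374) → (-1.28,-0.57)
v2: (2.5,-2) → rotate → (0.66602,-3.13152) → ×s → (0.83696,-3.93528) → (0.84,-3.94)
v3: (4.5,3) → rotate → (5.38212,-0.53182) → ×s → (6.76352,-0.66833) → (6.76,-0.67)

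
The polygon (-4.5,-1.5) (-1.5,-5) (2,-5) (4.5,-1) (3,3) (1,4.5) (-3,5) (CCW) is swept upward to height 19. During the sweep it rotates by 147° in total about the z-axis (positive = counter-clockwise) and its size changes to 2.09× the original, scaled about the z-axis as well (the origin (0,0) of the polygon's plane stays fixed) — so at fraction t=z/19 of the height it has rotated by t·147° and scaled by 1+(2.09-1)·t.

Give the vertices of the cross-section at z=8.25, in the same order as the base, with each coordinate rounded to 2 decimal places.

t = z/height = 8.25/19 = 0.434211
s = 1 + (scale-1)·z/height = 1 + (2.09-1)·8.25/19 = 1.473289
θ = twist·z/height = 147°·8.25/19 = 63.8289° = 1.114025 rad
cos θ = 0.441052, sin θ = 0.897481 (intermediates below are computed at full precision and shown rounded to 5 d.p.)
v1: (-4.5,-1.5) → rotate → (-0.63851,-4.70024) → ×s → (-0.94072,-6.92482) → (-0.94,-6.92)
v2: (-1.5,-5) → rotate → (3.82583,-3.55148) → ×s → (5.63655,-5.23236) → (5.64,-5.23)
v3: (2,-5) → rotate → (5.36951,-0.41030) → ×s → (7.91084,-0.60449) → (7.91,-0.60)
v4: (4.5,-1) → rotate → (2.88222,3.59761) → ×s → (4.24634,5.30033) → (4.25,5.30)
v5: (3,3) → rotate → (-1.36929,4.01560) → ×s → (-2.01736,5.91614) → (-2.02,5.92)
v6: (1,4.5) → rotate → (-3.59761,2.88222) → ×s → (-5.30033,4.24634) → (-5.30,4.25)
v7: (-3,5) → rotate → (-5.81056,-0.48718) → ×s → (-8.56064,-0.71776) → (-8.56,-0.72)

Cross-section at z=8.25: (-0.94,-6.92) (5.64,-5.23) (7.91,-0.60) (4.25,5.30) (-2.02,5.92) (-5.30,4.25) (-8.56,-0.72)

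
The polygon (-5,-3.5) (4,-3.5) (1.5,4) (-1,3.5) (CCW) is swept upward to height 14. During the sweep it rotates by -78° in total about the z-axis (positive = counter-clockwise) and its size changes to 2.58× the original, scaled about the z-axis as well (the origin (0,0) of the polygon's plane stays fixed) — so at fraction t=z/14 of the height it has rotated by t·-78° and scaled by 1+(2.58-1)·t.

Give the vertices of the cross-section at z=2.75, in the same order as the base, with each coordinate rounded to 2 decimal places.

Cross-section at z=2.75: (-7.53,-2.69) (3.84,-5.81) (3.28,4.54) (-0.05,4.77)

t = z/height = 2.75/14 = 0.196429
s = 1 + (scale-1)·z/height = 1 + (2.58-1)·2.75/14 = 1.310357
θ = twist·z/height = -78°·2.75/14 = -15.3214° = -0.267409 rad
cos θ = 0.964459, sin θ = -0.264234 (intermediates below are computed at full precision and shown rounded to 5 d.p.)
v1: (-5,-3.5) → rotate → (-5.74711,-2.05444) → ×s → (-7.53077,-2.69205) → (-7.53,-2.69)
v2: (4,-3.5) → rotate → (2.93302,-4.43254) → ×s → (3.84330,-5.80821) → (3.84,-5.81)
v3: (1.5,4) → rotate → (2.50362,3.46148) → ×s → (3.28064,4.53578) → (3.28,4.54)
v4: (-1,3.5) → rotate → (-0.03964,3.63984) → ×s → (-0.05194,4.76949) → (-0.05,4.77)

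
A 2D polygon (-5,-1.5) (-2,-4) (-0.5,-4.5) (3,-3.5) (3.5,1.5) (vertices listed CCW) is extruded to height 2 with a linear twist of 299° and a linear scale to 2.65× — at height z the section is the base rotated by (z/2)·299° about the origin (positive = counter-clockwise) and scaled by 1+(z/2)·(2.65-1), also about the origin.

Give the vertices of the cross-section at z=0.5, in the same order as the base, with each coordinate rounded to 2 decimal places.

t = z/height = 0.5/2 = 0.25
s = 1 + (scale-1)·z/height = 1 + (2.65-1)·0.5/2 = 1.412500
θ = twist·z/height = 299°·0.5/2 = 74.7500° = 1.304634 rad
cos θ = 0.263031, sin θ = 0.964787 (intermediates below are computed at full precision and shown rounded to 5 d.p.)
v1: (-5,-1.5) → rotate → (0.13202,-5.21848) → ×s → (0.18649,-7.37111) → (0.19,-7.37)
v2: (-2,-4) → rotate → (3.33309,-2.98170) → ×s → (4.70799,-4.21165) → (4.71,-4.21)
v3: (-0.5,-4.5) → rotate → (4.21003,-1.66603) → ×s → (5.94666,-2.35327) → (5.95,-2.35)
v4: (3,-3.5) → rotate → (4.16585,1.97375) → ×s → (5.88426,2.78793) → (5.88,2.79)
v5: (3.5,1.5) → rotate → (-0.52657,3.77130) → ×s → (-0.74378,5.32696) → (-0.74,5.33)

Cross-section at z=0.5: (0.19,-7.37) (4.71,-4.21) (5.95,-2.35) (5.88,2.79) (-0.74,5.33)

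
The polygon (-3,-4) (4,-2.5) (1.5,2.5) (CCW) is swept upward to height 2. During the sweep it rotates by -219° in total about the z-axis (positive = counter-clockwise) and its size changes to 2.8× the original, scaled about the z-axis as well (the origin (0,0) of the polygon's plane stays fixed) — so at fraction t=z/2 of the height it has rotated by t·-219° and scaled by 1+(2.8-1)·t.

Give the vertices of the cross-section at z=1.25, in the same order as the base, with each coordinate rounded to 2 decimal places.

Cross-section at z=1.25: (-1.16,10.56) (-9.84,-1.93) (1.31,-6.06)

t = z/height = 1.25/2 = 0.625
s = 1 + (scale-1)·z/height = 1 + (2.8-1)·1.25/2 = 2.125000
θ = twist·z/height = -219°·1.25/2 = -136.8750° = -2.388919 rad
cos θ = -0.729864, sin θ = -0.683592 (intermediates below are computed at full precision and shown rounded to 5 d.p.)
v1: (-3,-4) → rotate → (-0.54478,4.97023) → ×s → (-1.15765,10.56175) → (-1.16,10.56)
v2: (4,-2.5) → rotate → (-4.62844,-0.90971) → ×s → (-9.83543,-1.93313) → (-9.84,-1.93)
v3: (1.5,2.5) → rotate → (0.61418,-2.85005) → ×s → (1.30514,-6.05635) → (1.31,-6.06)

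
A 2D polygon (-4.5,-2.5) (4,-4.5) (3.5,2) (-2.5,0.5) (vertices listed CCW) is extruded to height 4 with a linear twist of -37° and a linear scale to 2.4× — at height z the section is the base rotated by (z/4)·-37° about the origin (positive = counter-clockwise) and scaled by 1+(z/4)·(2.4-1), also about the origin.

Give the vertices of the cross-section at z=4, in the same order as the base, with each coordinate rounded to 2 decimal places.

t = z/height = 4/4 = 1
s = 1 + (scale-1)·z/height = 1 + (2.4-1)·4/4 = 2.400000
θ = twist·z/height = -37°·4/4 = -37.0000° = -0.645772 rad
cos θ = 0.798636, sin θ = -0.601815 (intermediates below are computed at full precision and shown rounded to 5 d.p.)
v1: (-4.5,-2.5) → rotate → (-5.09840,0.71158) → ×s → (-12.23615,1.70779) → (-12.24,1.71)
v2: (4,-4.5) → rotate → (0.48637,-6.00112) → ×s → (1.16730,-14.40269) → (1.17,-14.40)
v3: (3.5,2) → rotate → (3.99885,-0.50908) → ×s → (9.59725,-1.22180) → (9.60,-1.22)
v4: (-2.5,0.5) → rotate → (-1.69568,1.90386) → ×s → (-4.06964,4.56925) → (-4.07,4.57)

Cross-section at z=4: (-12.24,1.71) (1.17,-14.40) (9.60,-1.22) (-4.07,4.57)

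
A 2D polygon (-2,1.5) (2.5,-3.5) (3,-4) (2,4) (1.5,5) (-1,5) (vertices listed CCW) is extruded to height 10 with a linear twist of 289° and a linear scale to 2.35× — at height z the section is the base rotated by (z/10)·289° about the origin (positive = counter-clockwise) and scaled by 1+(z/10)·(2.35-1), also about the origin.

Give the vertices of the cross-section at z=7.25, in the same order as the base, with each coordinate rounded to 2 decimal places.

Cross-section at z=7.25: (4.91,-0.63) (-7.72,3.59) (-9.07,3.96) (0.46,-8.84) (2.29,-10.07) (6.60,-7.63)

t = z/height = 7.25/10 = 0.725
s = 1 + (scale-1)·z/height = 1 + (2.35-1)·7.25/10 = 1.978750
θ = twist·z/height = 289°·7.25/10 = 209.5250° = 3.656901 rad
cos θ = -0.870141, sin θ = -0.492803 (intermediates below are computed at full precision and shown rounded to 5 d.p.)
v1: (-2,1.5) → rotate → (2.47949,-0.31960) → ×s → (4.90628,-0.63242) → (4.91,-0.63)
v2: (2.5,-3.5) → rotate → (-3.90016,1.81348) → ×s → (-7.71745,3.58843) → (-7.72,3.59)
v3: (3,-4) → rotate → (-4.58164,2.00215) → ×s → (-9.06591,3.96176) → (-9.07,3.96)
v4: (2,4) → rotate → (0.23093,-4.46617) → ×s → (0.45696,-8.83743) → (0.46,-8.84)
v5: (1.5,5) → rotate → (1.15881,-5.08991) → ×s → (2.29299,-10.07166) → (2.29,-10.07)
v6: (-1,5) → rotate → (3.33416,-3.85790) → ×s → (6.59746,-7.63382) → (6.60,-7.63)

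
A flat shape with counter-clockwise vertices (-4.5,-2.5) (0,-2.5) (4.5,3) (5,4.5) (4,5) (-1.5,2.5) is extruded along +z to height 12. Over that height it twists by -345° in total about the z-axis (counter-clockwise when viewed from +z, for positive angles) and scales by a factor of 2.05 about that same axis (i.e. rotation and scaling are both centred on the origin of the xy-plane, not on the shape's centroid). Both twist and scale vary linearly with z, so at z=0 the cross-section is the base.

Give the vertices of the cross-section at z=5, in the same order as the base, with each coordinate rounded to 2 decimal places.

Cross-section at z=5: (3.09,6.72) (-2.13,2.90) (-2.67,-7.30) (-1.97,-9.47) (-0.39,-9.20) (3.86,-1.62)

t = z/height = 5/12 = 0.416667
s = 1 + (scale-1)·z/height = 1 + (2.05-1)·5/12 = 1.437500
θ = twist·z/height = -345°·5/12 = -143.7500° = -2.508911 rad
cos θ = -0.806445, sin θ = -0.591310 (intermediates below are computed at full precision and shown rounded to 5 d.p.)
v1: (-4.5,-2.5) → rotate → (2.15073,4.67700) → ×s → (3.09167,6.72319) → (3.09,6.72)
v2: (0,-2.5) → rotate → (-1.47827,2.01611) → ×s → (-2.12502,2.89816) → (-2.13,2.90)
v3: (4.5,3) → rotate → (-1.85507,-5.08023) → ×s → (-2.66667,-7.30283) → (-2.67,-7.30)
v4: (5,4.5) → rotate → (-1.37133,-6.58555) → ×s → (-1.97129,-9.46673) → (-1.97,-9.47)
v5: (4,5) → rotate → (-0.26923,-6.39746) → ×s → (-0.38702,-9.19635) → (-0.39,-9.20)
v6: (-1.5,2.5) → rotate → (2.68794,-1.12915) → ×s → (3.86392,-1.62315) → (3.86,-1.62)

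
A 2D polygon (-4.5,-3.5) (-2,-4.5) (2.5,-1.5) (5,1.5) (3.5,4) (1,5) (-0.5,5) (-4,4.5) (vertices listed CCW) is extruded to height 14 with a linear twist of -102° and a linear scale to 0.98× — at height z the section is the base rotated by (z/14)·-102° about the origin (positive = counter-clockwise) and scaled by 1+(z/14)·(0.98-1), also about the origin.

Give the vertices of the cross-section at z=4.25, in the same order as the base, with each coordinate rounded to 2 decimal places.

Cross-section at z=4.25: (-5.63,-0.68) (-4.01,-2.81) (1.36,-2.56) (5.03,-1.28) (5.03,1.62) (3.41,3.75) (2.13,4.52) (-1.11,5.88)

t = z/height = 4.25/14 = 0.303571
s = 1 + (scale-1)·z/height = 1 + (0.98-1)·4.25/14 = 0.993929
θ = twist·z/height = -102°·4.25/14 = -30.9643° = -0.540429 rad
cos θ = 0.857488, sin θ = -0.514504 (intermediates below are computed at full precision and shown rounded to 5 d.p.)
v1: (-4.5,-3.5) → rotate → (-5.65946,-0.68594) → ×s → (-5.62510,-0.68178) → (-5.63,-0.68)
v2: (-2,-4.5) → rotate → (-4.03024,-2.82969) → ×s → (-4.00577,-2.81251) → (-4.01,-2.81)
v3: (2.5,-1.5) → rotate → (1.37196,-2.57249) → ×s → (1.36364,-2.55687) → (1.36,-2.56)
v4: (5,1.5) → rotate → (5.05920,-1.28629) → ×s → (5.02848,-1.27848) → (5.03,-1.28)
v5: (3.5,4) → rotate → (5.05922,1.62919) → ×s → (5.02851,1.61930) → (5.03,1.62)
v6: (1,5) → rotate → (3.43001,3.77294) → ×s → (3.40918,3.75003) → (3.41,3.75)
v7: (-0.5,5) → rotate → (2.14377,4.54469) → ×s → (2.13076,4.51710) → (2.13,4.52)
v8: (-4,4.5) → rotate → (-1.11469,5.91671) → ×s → (-1.10792,5.88079) → (-1.11,5.88)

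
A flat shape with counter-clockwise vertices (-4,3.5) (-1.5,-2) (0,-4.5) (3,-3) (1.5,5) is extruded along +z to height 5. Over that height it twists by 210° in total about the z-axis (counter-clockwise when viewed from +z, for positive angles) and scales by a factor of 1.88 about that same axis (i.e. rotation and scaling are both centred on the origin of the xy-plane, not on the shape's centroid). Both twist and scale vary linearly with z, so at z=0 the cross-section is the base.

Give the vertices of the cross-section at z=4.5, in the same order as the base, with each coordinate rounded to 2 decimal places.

Cross-section at z=4.5: (8.06,-5.07) (2.09,3.96) (-1.26,7.96) (-6.15,4.47) (-1.25,-9.27)

t = z/height = 4.5/5 = 0.9
s = 1 + (scale-1)·z/height = 1 + (1.88-1)·4.5/5 = 1.792000
θ = twist·z/height = 210°·4.5/5 = 189.0000° = 3.298672 rad
cos θ = -0.987688, sin θ = -0.156434 (intermediates below are computed at full precision and shown rounded to 5 d.p.)
v1: (-4,3.5) → rotate → (4.49827,-2.83117) → ×s → (8.06091,-5.07346) → (8.06,-5.07)
v2: (-1.5,-2) → rotate → (1.16866,2.21003) → ×s → (2.09425,3.96037) → (2.09,3.96)
v3: (0,-4.5) → rotate → (-0.70396,4.44460) → ×s → (-1.26149,7.96472) → (-1.26,7.96)
v4: (3,-3) → rotate → (-3.43237,2.49376) → ×s → (-6.15080,4.46882) → (-6.15,4.47)
v5: (1.5,5) → rotate → (-0.69936,-5.17309) → ×s → (-1.25325,-9.27018) → (-1.25,-9.27)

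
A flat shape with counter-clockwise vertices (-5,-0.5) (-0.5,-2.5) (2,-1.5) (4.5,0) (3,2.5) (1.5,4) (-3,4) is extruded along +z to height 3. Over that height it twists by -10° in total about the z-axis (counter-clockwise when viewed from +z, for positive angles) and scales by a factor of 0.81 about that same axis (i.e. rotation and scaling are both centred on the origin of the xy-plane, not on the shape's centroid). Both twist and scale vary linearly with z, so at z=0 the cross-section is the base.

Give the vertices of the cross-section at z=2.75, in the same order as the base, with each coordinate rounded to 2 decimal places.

Cross-section at z=2.75: (-4.14,0.25) (-0.74,-1.97) (1.43,-1.49) (3.67,-0.59) (2.77,1.64) (1.75,3.06) (-1.92,3.66)

t = z/height = 2.75/3 = 0.916667
s = 1 + (scale-1)·z/height = 1 + (0.81-1)·2.75/3 = 0.825833
θ = twist·z/height = -10°·2.75/3 = -9.1667° = -0.159989 rad
cos θ = 0.987229, sin θ = -0.159307 (intermediates below are computed at full precision and shown rounded to 5 d.p.)
v1: (-5,-0.5) → rotate → (-5.01580,0.30292) → ×s → (-4.14221,0.25016) → (-4.14,0.25)
v2: (-0.5,-2.5) → rotate → (-0.89188,-2.38842) → ×s → (-0.73655,-1.97244) → (-0.74,-1.97)
v3: (2,-1.5) → rotate → (1.73550,-1.79946) → ×s → (1.43323,-1.48605) → (1.43,-1.49)
v4: (4.5,0) → rotate → (4.44253,-0.71688) → ×s → (3.66879,-0.59202) → (3.67,-0.59)
v5: (3,2.5) → rotate → (3.35995,1.99015) → ×s → (2.77476,1.64353) → (2.77,1.64)
v6: (1.5,4) → rotate → (2.11807,3.70996) → ×s → (1.74917,3.06381) → (1.75,3.06)
v7: (-3,4) → rotate → (-2.32446,4.42684) → ×s → (-1.91962,3.65583) → (-1.92,3.66)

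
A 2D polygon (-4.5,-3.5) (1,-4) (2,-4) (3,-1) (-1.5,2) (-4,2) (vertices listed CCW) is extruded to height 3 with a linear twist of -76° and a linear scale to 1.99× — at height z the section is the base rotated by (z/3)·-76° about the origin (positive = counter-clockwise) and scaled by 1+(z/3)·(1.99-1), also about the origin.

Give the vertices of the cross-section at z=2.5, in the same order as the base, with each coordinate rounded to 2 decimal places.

t = z/height = 2.5/3 = 0.833333
s = 1 + (scale-1)·z/height = 1 + (1.99-1)·2.5/3 = 1.825000
θ = twist·z/height = -76°·2.5/3 = -63.3333° = -1.105375 rad
cos θ = 0.448799, sin θ = -0.893633 (intermediates below are computed at full precision and shown rounded to 5 d.p.)
v1: (-4.5,-3.5) → rotate → (-5.14731,2.45055) → ×s → (-9.39384,4.47225) → (-9.39,4.47)
v2: (1,-4) → rotate → (-3.12573,-2.68883) → ×s → (-5.70446,-4.90711) → (-5.70,-4.91)
v3: (2,-4) → rotate → (-2.67693,-3.58246) → ×s → (-4.88540,-6.53799) → (-4.89,-6.54)
v4: (3,-1) → rotate → (0.45276,-3.12970) → ×s → (0.82630,-5.71170) → (0.83,-5.71)
v5: (-1.5,2) → rotate → (1.11407,2.23805) → ×s → (2.03317,4.08444) → (2.03,4.08)
v6: (-4,2) → rotate → (-0.00793,4.47213) → ×s → (-0.01447,8.16164) → (-0.01,8.16)

Cross-section at z=2.5: (-9.39,4.47) (-5.70,-4.91) (-4.89,-6.54) (0.83,-5.71) (2.03,4.08) (-0.01,8.16)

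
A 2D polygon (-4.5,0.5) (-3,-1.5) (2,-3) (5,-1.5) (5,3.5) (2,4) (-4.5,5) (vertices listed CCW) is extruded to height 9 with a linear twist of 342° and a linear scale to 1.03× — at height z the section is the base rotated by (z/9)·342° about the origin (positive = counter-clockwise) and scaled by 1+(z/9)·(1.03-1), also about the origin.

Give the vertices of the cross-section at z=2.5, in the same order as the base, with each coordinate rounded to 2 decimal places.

t = z/height = 2.5/9 = 0.277778
s = 1 + (scale-1)·z/height = 1 + (1.03-1)·2.5/9 = 1.008333
θ = twist·z/height = 342°·2.5/9 = 95.0000° = 1.658063 rad
cos θ = -0.087156, sin θ = 0.996195 (intermediates below are computed at full precision and shown rounded to 5 d.p.)
v1: (-4.5,0.5) → rotate → (-0.10590,-4.52645) → ×s → (-0.10678,-4.56417) → (-0.11,-4.56)
v2: (-3,-1.5) → rotate → (1.75576,-2.85785) → ×s → (1.77039,-2.88167) → (1.77,-2.88)
v3: (2,-3) → rotate → (2.81427,2.25386) → ×s → (2.83772,2.27264) → (2.84,2.27)
v4: (5,-1.5) → rotate → (1.05851,5.11171) → ×s → (1.06733,5.15430) → (1.07,5.15)
v5: (5,3.5) → rotate → (-3.92246,4.67593) → ×s → (-3.95515,4.71489) → (-3.96,4.71)
v6: (2,4) → rotate → (-4.15909,1.64377) → ×s → (-4.19375,1.65746) → (-4.19,1.66)
v7: (-4.5,5) → rotate → (-4.58877,-4.91865) → ×s → (-4.62701,-4.95964) → (-4.63,-4.96)

Cross-section at z=2.5: (-0.11,-4.56) (1.77,-2.88) (2.84,2.27) (1.07,5.15) (-3.96,4.71) (-4.19,1.66) (-4.63,-4.96)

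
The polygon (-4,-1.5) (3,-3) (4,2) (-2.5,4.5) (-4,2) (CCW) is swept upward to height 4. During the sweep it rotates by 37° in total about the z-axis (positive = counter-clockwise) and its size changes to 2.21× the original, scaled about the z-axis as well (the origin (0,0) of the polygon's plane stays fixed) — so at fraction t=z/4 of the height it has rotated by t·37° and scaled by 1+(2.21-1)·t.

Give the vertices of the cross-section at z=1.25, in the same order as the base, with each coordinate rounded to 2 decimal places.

Cross-section at z=1.25: (-4.99,-3.13) (4.88,-3.22) (4.85,3.81) (-4.62,5.39) (-5.95,1.60)

t = z/height = 1.25/4 = 0.3125
s = 1 + (scale-1)·z/height = 1 + (2.21-1)·1.25/4 = 1.378125
θ = twist·z/height = 37°·1.25/4 = 11.5625° = 0.201804 rad
cos θ = 0.979707, sin θ = 0.200437 (intermediates below are computed at full precision and shown rounded to 5 d.p.)
v1: (-4,-1.5) → rotate → (-3.61817,-2.27131) → ×s → (-4.98629,-3.13014) → (-4.99,-3.13)
v2: (3,-3) → rotate → (3.54043,-2.33781) → ×s → (4.87916,-3.22179) → (4.88,-3.22)
v3: (4,2) → rotate → (3.51795,2.76116) → ×s → (4.84818,3.80522) → (4.85,3.81)
v4: (-2.5,4.5) → rotate → (-3.35123,3.90759) → ×s → (-4.61842,5.38514) → (-4.62,5.39)
v5: (-4,2) → rotate → (-4.31970,1.15767) → ×s → (-5.95309,1.59541) → (-5.95,1.60)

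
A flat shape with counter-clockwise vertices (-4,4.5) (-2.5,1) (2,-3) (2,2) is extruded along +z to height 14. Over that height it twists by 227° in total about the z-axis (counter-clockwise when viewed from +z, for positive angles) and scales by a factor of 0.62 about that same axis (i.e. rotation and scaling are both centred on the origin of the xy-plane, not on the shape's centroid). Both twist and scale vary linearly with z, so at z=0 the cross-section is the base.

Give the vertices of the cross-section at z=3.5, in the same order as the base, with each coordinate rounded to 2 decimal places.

Cross-section at z=3.5: (-5.39,-0.79) (-2.00,-1.40) (3.26,0.03) (-0.52,2.51)

t = z/height = 3.5/14 = 0.25
s = 1 + (scale-1)·z/height = 1 + (0.62-1)·3.5/14 = 0.905000
θ = twist·z/height = 227°·3.5/14 = 56.7500° = 0.990474 rad
cos θ = 0.548293, sin θ = 0.836286 (intermediates below are computed at full precision and shown rounded to 5 d.p.)
v1: (-4,4.5) → rotate → (-5.95646,-0.87783) → ×s → (-5.39060,-0.79443) → (-5.39,-0.79)
v2: (-2.5,1) → rotate → (-2.20702,-1.54242) → ×s → (-1.99735,-1.39589) → (-2.00,-1.40)
v3: (2,-3) → rotate → (3.60544,0.02769) → ×s → (3.26293,0.02506) → (3.26,0.03)
v4: (2,2) → rotate → (-0.57599,2.76916) → ×s → (-0.52127,2.50609) → (-0.52,2.51)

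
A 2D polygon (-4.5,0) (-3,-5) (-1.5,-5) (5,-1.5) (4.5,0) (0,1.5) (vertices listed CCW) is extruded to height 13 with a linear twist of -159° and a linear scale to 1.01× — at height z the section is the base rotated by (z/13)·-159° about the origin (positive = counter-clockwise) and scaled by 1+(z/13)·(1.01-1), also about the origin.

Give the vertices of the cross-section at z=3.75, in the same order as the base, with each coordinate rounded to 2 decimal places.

t = z/height = 3.75/13 = 0.288462
s = 1 + (scale-1)·z/height = 1 + (1.01-1)·3.75/13 = 1.002885
θ = twist·z/height = -159°·3.75/13 = -45.8654° = -0.800502 rad
cos θ = 0.696347, sin θ = -0.717706 (intermediates below are computed at full precision and shown rounded to 5 d.p.)
v1: (-4.5,0) → rotate → (-3.13356,3.22968) → ×s → (-3.14260,3.23899) → (-3.14,3.24)
v2: (-3,-5) → rotate → (-5.67757,-1.32862) → ×s → (-5.69395,-1.33245) → (-5.69,-1.33)
v3: (-1.5,-5) → rotate → (-4.63305,-2.40517) → ×s → (-4.64641,-2.41211) → (-4.65,-2.41)
v4: (5,-1.5) → rotate → (2.40517,-4.63305) → ×s → (2.41211,-4.64641) → (2.41,-4.65)
v5: (4.5,0) → rotate → (3.13356,-3.22968) → ×s → (3.14260,-3.23899) → (3.14,-3.24)
v6: (0,1.5) → rotate → (1.07656,1.04452) → ×s → (1.07966,1.04753) → (1.08,1.05)

Cross-section at z=3.75: (-3.14,3.24) (-5.69,-1.33) (-4.65,-2.41) (2.41,-4.65) (3.14,-3.24) (1.08,1.05)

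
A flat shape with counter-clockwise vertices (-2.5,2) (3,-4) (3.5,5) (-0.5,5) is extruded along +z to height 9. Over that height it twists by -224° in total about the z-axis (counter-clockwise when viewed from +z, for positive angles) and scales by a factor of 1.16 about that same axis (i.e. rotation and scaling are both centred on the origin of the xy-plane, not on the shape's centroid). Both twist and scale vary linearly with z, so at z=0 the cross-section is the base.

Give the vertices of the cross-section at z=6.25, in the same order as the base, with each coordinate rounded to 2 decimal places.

t = z/height = 6.25/9 = 0.694444
s = 1 + (scale-1)·z/height = 1 + (1.16-1)·6.25/9 = 1.111111
θ = twist·z/height = -224°·6.25/9 = -155.5556° = -2.714957 rad
cos θ = -0.910363, sin θ = -0.413811 (intermediates below are computed at full precision and shown rounded to 5 d.p.)
v1: (-2.5,2) → rotate → (3.10353,-0.78620) → ×s → (3.44837,-0.87355) → (3.45,-0.87)
v2: (3,-4) → rotate → (-4.38633,2.40002) → ×s → (-4.87370,2.66669) → (-4.87,2.67)
v3: (3.5,5) → rotate → (-1.11722,-6.00015) → ×s → (-1.24135,-6.66684) → (-1.24,-6.67)
v4: (-0.5,5) → rotate → (2.52424,-4.34491) → ×s → (2.80471,-4.82768) → (2.80,-4.83)

Cross-section at z=6.25: (3.45,-0.87) (-4.87,2.67) (-1.24,-6.67) (2.80,-4.83)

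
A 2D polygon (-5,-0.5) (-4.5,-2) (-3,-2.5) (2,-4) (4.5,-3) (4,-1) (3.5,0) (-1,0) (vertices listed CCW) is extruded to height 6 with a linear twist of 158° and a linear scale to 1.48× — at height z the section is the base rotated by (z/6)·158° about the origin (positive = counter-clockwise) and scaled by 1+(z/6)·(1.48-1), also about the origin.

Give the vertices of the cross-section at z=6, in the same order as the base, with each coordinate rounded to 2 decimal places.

t = z/height = 6/6 = 1
s = 1 + (scale-1)·z/height = 1 + (1.48-1)·6/6 = 1.480000
θ = twist·z/height = 158°·6/6 = 158.0000° = 2.757620 rad
cos θ = -0.927184, sin θ = 0.374607 (intermediates below are computed at full precision and shown rounded to 5 d.p.)
v1: (-5,-0.5) → rotate → (4.82322,-1.40944) → ×s → (7.13837,-2.08597) → (7.14,-2.09)
v2: (-4.5,-2) → rotate → (4.92154,0.16864) → ×s → (7.28388,0.24958) → (7.28,0.25)
v3: (-3,-2.5) → rotate → (3.71807,1.19414) → ×s → (5.50274,1.76733) → (5.50,1.77)
v4: (2,-4) → rotate → (-0.35594,4.45795) → ×s → (-0.52679,6.59776) → (-0.53,6.60)
v5: (4.5,-3) → rotate → (-3.04851,4.46728) → ×s → (-4.51179,6.61158) → (-4.51,6.61)
v6: (4,-1) → rotate → (-3.33413,2.42561) → ×s → (-4.93451,3.58990) → (-4.93,3.59)
v7: (3.5,0) → rotate → (-3.24514,1.31112) → ×s → (-4.80281,1.94046) → (-4.80,1.94)
v8: (-1,0) → rotate → (0.92718,-0.37461) → ×s → (1.37223,-0.55442) → (1.37,-0.55)

Cross-section at z=6: (7.14,-2.09) (7.28,0.25) (5.50,1.77) (-0.53,6.60) (-4.51,6.61) (-4.93,3.59) (-4.80,1.94) (1.37,-0.55)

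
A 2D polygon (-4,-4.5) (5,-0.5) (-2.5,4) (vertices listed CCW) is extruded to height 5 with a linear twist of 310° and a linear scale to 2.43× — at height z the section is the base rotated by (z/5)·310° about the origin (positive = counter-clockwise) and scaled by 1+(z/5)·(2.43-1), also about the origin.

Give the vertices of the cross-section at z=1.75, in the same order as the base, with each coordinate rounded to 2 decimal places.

Cross-section at z=1.75: (8.31,-3.55) (-1.67,7.35) (-4.50,-5.46)

t = z/height = 1.75/5 = 0.35
s = 1 + (scale-1)·z/height = 1 + (2.43-1)·1.75/5 = 1.500500
θ = twist·z/height = 310°·1.75/5 = 108.5000° = 1.893682 rad
cos θ = -0.317305, sin θ = 0.948324 (intermediates below are computed at full precision and shown rounded to 5 d.p.)
v1: (-4,-4.5) → rotate → (5.53668,-2.36542) → ×s → (8.30778,-3.54932) → (8.31,-3.55)
v2: (5,-0.5) → rotate → (-1.11236,4.90027) → ×s → (-1.66910,7.35286) → (-1.67,7.35)
v3: (-2.5,4) → rotate → (-3.00003,-3.64003) → ×s → (-4.50155,-5.46186) → (-4.50,-5.46)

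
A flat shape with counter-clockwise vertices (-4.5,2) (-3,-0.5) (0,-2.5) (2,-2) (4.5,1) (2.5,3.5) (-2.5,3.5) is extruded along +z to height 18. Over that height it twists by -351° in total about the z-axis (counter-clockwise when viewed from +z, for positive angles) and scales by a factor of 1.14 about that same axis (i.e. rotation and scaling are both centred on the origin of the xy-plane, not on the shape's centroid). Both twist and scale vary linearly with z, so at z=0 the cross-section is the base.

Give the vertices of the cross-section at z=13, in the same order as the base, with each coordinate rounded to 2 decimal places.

Cross-section at z=13: (-0.70,-5.38) (1.47,-3.01) (2.64,0.78) (1.49,2.74) (-2.46,4.44) (-4.48,1.54) (-2.91,-3.73)

t = z/height = 13/18 = 0.722222
s = 1 + (scale-1)·z/height = 1 + (1.14-1)·13/18 = 1.101111
θ = twist·z/height = -351°·13/18 = -253.5000° = -4.424410 rad
cos θ = -0.284015, sin θ = 0.958820 (intermediates below are computed at full precision and shown rounded to 5 d.p.)
v1: (-4.5,2) → rotate → (-0.63957,-4.88272) → ×s → (-0.70424,-5.37642) → (-0.70,-5.38)
v2: (-3,-0.5) → rotate → (1.33146,-2.73445) → ×s → (1.46608,-3.01093) → (1.47,-3.01)
v3: (0,-2.5) → rotate → (2.39705,0.71004) → ×s → (2.63942,0.78183) → (2.64,0.78)
v4: (2,-2) → rotate → (1.34961,2.48567) → ×s → (1.48607,2.73700) → (1.49,2.74)
v5: (4.5,1) → rotate → (-2.23689,4.03067) → ×s → (-2.46306,4.43822) → (-2.46,4.44)
v6: (2.5,3.5) → rotate → (-4.06591,1.40300) → ×s → (-4.47702,1.54485) → (-4.48,1.54)
v7: (-2.5,3.5) → rotate → (-2.64583,-3.39110) → ×s → (-2.91335,-3.73398) → (-2.91,-3.73)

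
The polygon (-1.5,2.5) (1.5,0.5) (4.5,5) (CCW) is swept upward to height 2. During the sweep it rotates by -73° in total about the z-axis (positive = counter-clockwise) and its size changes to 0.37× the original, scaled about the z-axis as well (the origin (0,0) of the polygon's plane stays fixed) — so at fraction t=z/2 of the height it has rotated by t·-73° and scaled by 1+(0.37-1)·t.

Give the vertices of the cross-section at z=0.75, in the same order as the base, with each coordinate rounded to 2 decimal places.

t = z/height = 0.75/2 = 0.375
s = 1 + (scale-1)·z/height = 1 + (0.37-1)·0.75/2 = 0.763750
θ = twist·z/height = -73°·0.75/2 = -27.3750° = -0.477784 rad
cos θ = 0.888016, sin θ = -0.459812 (intermediates below are computed at full precision and shown rounded to 5 d.p.)
v1: (-1.5,2.5) → rotate → (-0.18249,2.90976) → ×s → (-0.13938,2.22233) → (-0.14,2.22)
v2: (1.5,0.5) → rotate → (1.56193,-0.24571) → ×s → (1.19292,-0.18766) → (1.19,-0.19)
v3: (4.5,5) → rotate → (6.29513,2.37092) → ×s → (4.80791,1.81079) → (4.81,1.81)

Cross-section at z=0.75: (-0.14,2.22) (1.19,-0.19) (4.81,1.81)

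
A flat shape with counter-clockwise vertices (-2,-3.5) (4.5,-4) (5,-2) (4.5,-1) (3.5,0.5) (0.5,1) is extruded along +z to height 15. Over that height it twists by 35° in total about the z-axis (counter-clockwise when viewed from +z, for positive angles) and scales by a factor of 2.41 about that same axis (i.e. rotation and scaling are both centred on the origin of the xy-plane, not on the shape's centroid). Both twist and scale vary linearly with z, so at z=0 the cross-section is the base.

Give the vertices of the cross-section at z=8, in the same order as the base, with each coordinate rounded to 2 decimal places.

t = z/height = 8/15 = 0.533333
s = 1 + (scale-1)·z/height = 1 + (2.41-1)·8/15 = 1.752000
θ = twist·z/height = 35°·8/15 = 18.6667° = 0.325795 rad
cos θ = 0.947397, sin θ = 0.320062 (intermediates below are computed at full precision and shown rounded to 5 d.p.)
v1: (-2,-3.5) → rotate → (-0.77458,-3.95601) → ×s → (-1.35706,-6.93093) → (-1.36,-6.93)
v2: (4.5,-4) → rotate → (5.54353,-2.34931) → ×s → (9.71227,-4.11599) → (9.71,-4.12)
v3: (5,-2) → rotate → (5.37711,-0.29448) → ×s → (9.42069,-0.51594) → (9.42,-0.52)
v4: (4.5,-1) → rotate → (4.58335,0.49288) → ×s → (8.03002,0.86353) → (8.03,0.86)
v5: (3.5,0.5) → rotate → (3.15586,1.59391) → ×s → (5.52906,2.79254) → (5.53,2.79)
v6: (0.5,1) → rotate → (0.15364,1.10743) → ×s → (0.26917,1.94021) → (0.27,1.94)

Cross-section at z=8: (-1.36,-6.93) (9.71,-4.12) (9.42,-0.52) (8.03,0.86) (5.53,2.79) (0.27,1.94)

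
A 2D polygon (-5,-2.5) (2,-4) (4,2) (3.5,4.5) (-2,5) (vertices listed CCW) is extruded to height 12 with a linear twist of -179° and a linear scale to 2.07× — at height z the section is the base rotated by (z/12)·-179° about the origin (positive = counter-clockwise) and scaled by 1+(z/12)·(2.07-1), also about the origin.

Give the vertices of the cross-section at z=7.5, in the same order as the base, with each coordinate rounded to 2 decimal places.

Cross-section at z=7.5: (-0.76,9.30) (-7.44,-0.61) (0.61,-7.44) (4.79,-8.22) (8.99,-0.01)

t = z/height = 7.5/12 = 0.625
s = 1 + (scale-1)·z/height = 1 + (2.07-1)·7.5/12 = 1.668750
θ = twist·z/height = -179°·7.5/12 = -111.8750° = -1.952587 rad
cos θ = -0.372583, sin θ = -0.927999 (intermediates below are computed at full precision and shown rounded to 5 d.p.)
v1: (-5,-2.5) → rotate → (-0.45708,5.57145) → ×s → (-0.76276,9.29736) → (-0.76,9.30)
v2: (2,-4) → rotate → (-4.45716,-0.36567) → ×s → (-7.43789,-0.61021) → (-7.44,-0.61)
v3: (4,2) → rotate → (0.36567,-4.45716) → ×s → (0.61021,-7.43789) → (0.61,-7.44)
v4: (3.5,4.5) → rotate → (2.87195,-4.92462) → ×s → (4.79257,-8.21796) → (4.79,-8.22)
v5: (-2,5) → rotate → (5.38516,-0.00692) → ×s → (8.98649,-0.01154) → (8.99,-0.01)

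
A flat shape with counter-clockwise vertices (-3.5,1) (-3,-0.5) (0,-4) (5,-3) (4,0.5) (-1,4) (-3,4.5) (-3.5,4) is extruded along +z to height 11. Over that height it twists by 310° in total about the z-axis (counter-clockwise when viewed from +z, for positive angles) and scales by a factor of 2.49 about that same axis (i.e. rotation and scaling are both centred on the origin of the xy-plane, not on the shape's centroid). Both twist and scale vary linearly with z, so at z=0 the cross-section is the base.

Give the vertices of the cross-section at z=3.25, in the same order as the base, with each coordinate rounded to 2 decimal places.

Cross-section at z=3.25: (-1.30,-5.08) (0.84,-4.30) (5.76,0.16) (4.12,7.32) (-0.88,5.74) (-5.72,-1.60) (-6.36,-4.50) (-5.62,-5.20)

t = z/height = 3.25/11 = 0.295455
s = 1 + (scale-1)·z/height = 1 + (2.49-1)·3.25/11 = 1.440227
θ = twist·z/height = 310°·3.25/11 = 91.5909° = 1.598563 rad
cos θ = -0.027763, sin θ = 0.999615 (intermediates below are computed at full precision and shown rounded to 5 d.p.)
v1: (-3.5,1) → rotate → (-0.90244,-3.52641) → ×s → (-1.29972,-5.07884) → (-1.30,-5.08)
v2: (-3,-0.5) → rotate → (0.58310,-2.98496) → ×s → (0.83979,-4.29902) → (0.84,-4.30)
v3: (0,-4) → rotate → (3.99846,0.11105) → ×s → (5.75869,0.15994) → (5.76,0.16)
v4: (5,-3) → rotate → (2.86003,5.08136) → ×s → (4.11909,7.31832) → (4.12,7.32)
v5: (4,0.5) → rotate → (-0.61086,3.98458) → ×s → (-0.87978,5.73870) → (-0.88,5.74)
v6: (-1,4) → rotate → (-3.97070,-1.11067) → ×s → (-5.71870,-1.59961) → (-5.72,-1.60)
v7: (-3,4.5) → rotate → (-4.41498,-3.12378) → ×s → (-6.35857,-4.49895) → (-6.36,-4.50)
v8: (-3.5,4) → rotate → (-3.90129,-3.60970) → ×s → (-5.61874,-5.19879) → (-5.62,-5.20)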